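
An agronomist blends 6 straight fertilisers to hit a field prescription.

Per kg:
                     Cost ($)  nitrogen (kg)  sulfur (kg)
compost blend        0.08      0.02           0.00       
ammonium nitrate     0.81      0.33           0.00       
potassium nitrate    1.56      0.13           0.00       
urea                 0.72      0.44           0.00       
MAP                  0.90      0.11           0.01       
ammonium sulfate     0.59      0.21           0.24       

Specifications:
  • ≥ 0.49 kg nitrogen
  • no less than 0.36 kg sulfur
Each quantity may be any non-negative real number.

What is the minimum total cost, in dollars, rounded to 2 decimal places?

Treat it as an LP. Let x1 = kg of compost blend, x2 = kg of ammonium nitrate, x3 = kg of potassium nitrate, x4 = kg of urea, x5 = kg of MAP, x6 = kg of ammonium sulfate.
Minimize 0.08x1 + 0.81x2 + 1.56x3 + 0.72x4 + 0.9x5 + 0.59x6 s.t.:
  0.02x1 + 0.33x2 + 0.13x3 + 0.44x4 + 0.11x5 + 0.21x6 ≥ 0.49   (nitrogen)
  0.01x5 + 0.24x6 ≥ 0.36   (sulfur)
  x1, x2, x3, x4, x5, x6 ≥ 0.
The cheapest feasible vertex uses only urea, ammonium sulfate; compost blend, ammonium nitrate, potassium nitrate, MAP are not used. Binding constraints: nitrogen and sulfur.
So urea = 0.3977 kg, ammonium sulfate = 1.5 kg.
Cost = 0.72·0.3977 + 0.59·1.5 = 1.1713.

$1.17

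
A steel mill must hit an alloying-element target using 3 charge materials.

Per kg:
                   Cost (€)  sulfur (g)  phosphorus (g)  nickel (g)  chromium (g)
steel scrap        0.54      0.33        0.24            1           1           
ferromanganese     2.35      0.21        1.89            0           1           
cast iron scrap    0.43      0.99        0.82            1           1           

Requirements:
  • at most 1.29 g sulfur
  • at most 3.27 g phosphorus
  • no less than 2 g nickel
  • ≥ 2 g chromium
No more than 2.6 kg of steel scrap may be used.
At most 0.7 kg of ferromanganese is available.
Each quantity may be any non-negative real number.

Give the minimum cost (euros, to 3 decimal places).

€0.975

This is a linear program. Let x1 = kg of steel scrap, x2 = kg of ferromanganese, x3 = kg of cast iron scrap.
Minimize 0.54x1 + 2.35x2 + 0.43x3 s.t.:
  0.33x1 + 0.21x2 + 0.99x3 ≤ 1.29   (sulfur)
  0.24x1 + 1.89x2 + 0.82x3 ≤ 3.27   (phosphorus)
  1x1 + 1x3 ≥ 2   (nickel)
  1x1 + 1x2 + 1x3 ≥ 2   (chromium)
  x1 ≤ 2.6
  x2 ≤ 0.7
  x1, x2, x3 ≥ 0.
The minimum-cost mix takes nothing from ferromanganese — only steel scrap, cast iron scrap. The sulfur, nickel, chromium requirements are met with equality.
So steel scrap = 1.045 kg, cast iron scrap = 0.9545 kg.
Cost = 0.54·1.045 + 0.43·0.9545 = 0.97474.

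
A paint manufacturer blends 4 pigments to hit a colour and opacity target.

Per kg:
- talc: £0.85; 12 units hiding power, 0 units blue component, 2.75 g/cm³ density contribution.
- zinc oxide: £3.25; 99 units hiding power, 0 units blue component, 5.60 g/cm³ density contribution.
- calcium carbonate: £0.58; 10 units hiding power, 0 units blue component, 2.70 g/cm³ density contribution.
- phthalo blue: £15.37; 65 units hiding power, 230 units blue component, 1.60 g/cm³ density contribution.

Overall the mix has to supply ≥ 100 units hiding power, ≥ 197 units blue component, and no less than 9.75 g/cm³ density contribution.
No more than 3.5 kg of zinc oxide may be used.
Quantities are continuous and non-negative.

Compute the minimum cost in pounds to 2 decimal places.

Let x1 = kg of talc, x2 = kg of zinc oxide, x3 = kg of calcium carbonate, x4 = kg of phthalo blue.
min 0.85x1 + 3.25x2 + 0.58x3 + 15.37x4 s.t.:
  12x1 + 99x2 + 10x3 + 65x4 ≥ 100   (hiding power)
  230x4 ≥ 197   (blue component)
  2.75x1 + 5.6x2 + 2.7x3 + 1.6x4 ≥ 9.75   (density contribution)
  x2 ≤ 3.5
  x1, x2, x3, x4 ≥ 0.
The optimal basis is {zinc oxide, calcium carbonate, phthalo blue}; talc drops out. The hiding power, blue component, density contribution requirements are met with equality.
Optimal quantities: zinc oxide = 0.1698 kg, calcium carbonate = 2.751 kg, phthalo blue = 0.8565 kg.
Total cost: 3.25·0.1698 + 0.58·2.751 + 15.37·0.8565 = 15.3118.

£15.31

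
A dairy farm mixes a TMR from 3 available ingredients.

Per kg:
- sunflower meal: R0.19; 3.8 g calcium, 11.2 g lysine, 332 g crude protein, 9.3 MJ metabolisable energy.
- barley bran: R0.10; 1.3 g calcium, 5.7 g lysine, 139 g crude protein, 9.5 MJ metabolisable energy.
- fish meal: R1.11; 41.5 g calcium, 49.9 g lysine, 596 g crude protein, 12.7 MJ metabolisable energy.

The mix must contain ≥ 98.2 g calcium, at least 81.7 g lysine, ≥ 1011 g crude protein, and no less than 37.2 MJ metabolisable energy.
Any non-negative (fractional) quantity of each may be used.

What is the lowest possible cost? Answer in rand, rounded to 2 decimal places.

Let x1 = kg of sunflower meal, x2 = kg of barley bran, x3 = kg of fish meal.
min 0.19x1 + 0.1x2 + 1.11x3 with:
  3.8x1 + 1.3x2 + 41.5x3 ≥ 98.2   (calcium)
  11.2x1 + 5.7x2 + 49.9x3 ≥ 81.7   (lysine)
  332x1 + 139x2 + 596x3 ≥ 1011   (crude protein)
  9.3x1 + 9.5x2 + 12.7x3 ≥ 37.2   (metabolisable energy)
  x1, x2, x3 ≥ 0.
The minimum-cost mix takes nothing from sunflower meal — only barley bran, fish meal. The calcium and metabolisable energy requirements are met with equality.
So barley bran = 0.7854 kg, fish meal = 2.342 kg.
Hence cost = 0.1·0.7854 + 1.11·2.342 = R2.6782.

R2.68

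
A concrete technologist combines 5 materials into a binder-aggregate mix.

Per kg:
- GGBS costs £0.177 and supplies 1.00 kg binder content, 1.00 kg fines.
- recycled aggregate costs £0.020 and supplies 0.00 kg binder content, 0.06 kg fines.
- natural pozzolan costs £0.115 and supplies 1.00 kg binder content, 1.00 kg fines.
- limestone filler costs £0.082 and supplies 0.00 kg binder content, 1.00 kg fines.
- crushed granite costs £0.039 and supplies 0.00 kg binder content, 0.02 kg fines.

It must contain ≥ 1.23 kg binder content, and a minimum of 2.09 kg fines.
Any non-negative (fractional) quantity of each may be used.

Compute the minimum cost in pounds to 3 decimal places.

£0.212

Treat it as an LP. Let x1 = kg of GGBS, x2 = kg of recycled aggregate, x3 = kg of natural pozzolan, x4 = kg of limestone filler, x5 = kg of crushed granite.
Minimize 0.177x1 + 0.02x2 + 0.115x3 + 0.082x4 + 0.039x5 with:
  1x1 + 1x3 ≥ 1.23   (binder content)
  1x1 + 0.06x2 + 1x3 + 1x4 + 0.02x5 ≥ 2.09   (fines)
  x1, x2, x3, x4, x5 ≥ 0.
The minimum-cost mix takes nothing from GGBS, recycled aggregate, crushed granite — only natural pozzolan, limestone filler. There the binder content and fines constraints are tight.
So natural pozzolan = 1.23 kg, limestone filler = 0.86 kg.
Cost = 0.115·1.23 + 0.082·0.86 = 0.21197.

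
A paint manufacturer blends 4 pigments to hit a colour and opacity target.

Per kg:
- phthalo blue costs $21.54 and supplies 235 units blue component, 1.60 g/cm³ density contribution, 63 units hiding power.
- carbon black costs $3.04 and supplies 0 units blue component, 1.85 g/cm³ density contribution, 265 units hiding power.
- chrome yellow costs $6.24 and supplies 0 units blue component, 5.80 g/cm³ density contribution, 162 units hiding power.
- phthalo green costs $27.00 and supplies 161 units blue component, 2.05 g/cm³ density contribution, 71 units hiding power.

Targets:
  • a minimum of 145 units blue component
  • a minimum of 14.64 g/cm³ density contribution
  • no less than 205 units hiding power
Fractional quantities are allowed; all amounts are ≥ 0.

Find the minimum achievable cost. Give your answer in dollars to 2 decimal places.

$27.98

Set it up as a linear program. Let x1 = kg of phthalo blue, x2 = kg of carbon black, x3 = kg of chrome yellow, x4 = kg of phthalo green.
Minimize 21.54x1 + 3.04x2 + 6.24x3 + 27x4 subject to:
  235x1 + 161x4 ≥ 145   (blue component)
  1.6x1 + 1.85x2 + 5.8x3 + 2.05x4 ≥ 14.64   (density contribution)
  63x1 + 265x2 + 162x3 + 71x4 ≥ 205   (hiding power)
  x1, x2, x3, x4 ≥ 0.
The cheapest feasible vertex uses only phthalo blue, chrome yellow; carbon black, phthalo green are not used. There the blue component and density contribution constraints are tight.
That vertex is x1 = 0.617, x3 = 2.354.
Total cost: 21.54·0.617 + 6.24·2.354 = 27.9791.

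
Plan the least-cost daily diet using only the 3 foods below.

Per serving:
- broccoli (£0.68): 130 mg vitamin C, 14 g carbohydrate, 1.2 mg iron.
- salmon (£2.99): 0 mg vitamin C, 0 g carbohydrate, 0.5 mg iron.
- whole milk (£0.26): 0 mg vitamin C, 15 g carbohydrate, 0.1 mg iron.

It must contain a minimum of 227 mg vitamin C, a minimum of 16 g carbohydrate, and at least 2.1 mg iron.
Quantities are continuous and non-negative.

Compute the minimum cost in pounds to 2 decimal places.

This is a linear program. Let x1 = servings of broccoli, x2 = servings of salmon, x3 = servings of whole milk.
Minimize 0.68x1 + 2.99x2 + 0.26x3 subject to:
  130x1 ≥ 227   (vitamin C)
  14x1 + 15x3 ≥ 16   (carbohydrate)
  1.2x1 + 0.5x2 + 0.1x3 ≥ 2.1   (iron)
  x1, x2, x3 ≥ 0.
At the optimum only broccoli is positive (salmon, whole milk = 0). There the iron constraint is tight.
That vertex is x1 = 1.75.
Objective = 0.68·1.75 = 1.1900.

£1.19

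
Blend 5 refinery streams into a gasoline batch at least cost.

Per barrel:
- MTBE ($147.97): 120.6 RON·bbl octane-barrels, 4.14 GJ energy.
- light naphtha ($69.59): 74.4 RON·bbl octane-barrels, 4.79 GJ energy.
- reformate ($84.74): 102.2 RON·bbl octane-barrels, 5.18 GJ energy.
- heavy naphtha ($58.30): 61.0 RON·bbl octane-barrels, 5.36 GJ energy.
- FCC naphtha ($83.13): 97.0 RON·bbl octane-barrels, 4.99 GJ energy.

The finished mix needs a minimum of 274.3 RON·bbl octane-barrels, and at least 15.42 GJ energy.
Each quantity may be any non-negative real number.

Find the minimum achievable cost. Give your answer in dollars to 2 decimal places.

Set it up as a linear program. Let x1 = barrels of MTBE, x2 = barrels of light naphtha, x3 = barrels of reformate, x4 = barrels of heavy naphtha, x5 = barrels of FCC naphtha.
min 147.97x1 + 69.59x2 + 84.74x3 + 58.3x4 + 83.13x5 s.t.:
  120.6x1 + 74.4x2 + 102.2x3 + 61x4 + 97x5 ≥ 274.3   (octane-barrels)
  4.14x1 + 4.79x2 + 5.18x3 + 5.36x4 + 4.99x5 ≥ 15.42   (energy)
  x1, x2, x3, x4, x5 ≥ 0.
The minimum-cost mix takes nothing from MTBE, light naphtha, FCC naphtha — only reformate, heavy naphtha. There the octane-barrels and energy constraints are tight.
Solving gives x3 = 2.2847, x4 = 0.66886.
Total cost: 84.74·2.2847 + 58.3·0.66886 = 232.6000.

$232.60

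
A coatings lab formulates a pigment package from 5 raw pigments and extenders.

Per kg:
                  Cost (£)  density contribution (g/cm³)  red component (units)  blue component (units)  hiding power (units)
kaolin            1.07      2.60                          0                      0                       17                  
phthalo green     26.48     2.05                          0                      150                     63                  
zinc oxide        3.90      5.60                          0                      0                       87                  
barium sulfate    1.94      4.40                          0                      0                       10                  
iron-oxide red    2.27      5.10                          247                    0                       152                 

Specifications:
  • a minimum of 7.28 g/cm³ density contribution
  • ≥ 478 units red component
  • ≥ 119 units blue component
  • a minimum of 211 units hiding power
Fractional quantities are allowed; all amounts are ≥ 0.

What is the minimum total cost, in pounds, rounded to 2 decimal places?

£25.40

Let x1 = kg of kaolin, x2 = kg of phthalo green, x3 = kg of zinc oxide, x4 = kg of barium sulfate, x5 = kg of iron-oxide red.
min 1.07x1 + 26.48x2 + 3.9x3 + 1.94x4 + 2.27x5 s.t.:
  2.6x1 + 2.05x2 + 5.6x3 + 4.4x4 + 5.1x5 ≥ 7.28   (density contribution)
  247x5 ≥ 478   (red component)
  150x2 ≥ 119   (blue component)
  17x1 + 63x2 + 87x3 + 10x4 + 152x5 ≥ 211   (hiding power)
  x1, x2, x3, x4, x5 ≥ 0.
At the optimum only phthalo green, iron-oxide red are positive (kaolin, zinc oxide, barium sulfate = 0). Binding constraints: red component and blue component.
Optimal quantities: phthalo green = 0.7933 kg, iron-oxide red = 1.935 kg.
Objective = 26.48·0.7933 + 2.27·1.935 = 25.3990.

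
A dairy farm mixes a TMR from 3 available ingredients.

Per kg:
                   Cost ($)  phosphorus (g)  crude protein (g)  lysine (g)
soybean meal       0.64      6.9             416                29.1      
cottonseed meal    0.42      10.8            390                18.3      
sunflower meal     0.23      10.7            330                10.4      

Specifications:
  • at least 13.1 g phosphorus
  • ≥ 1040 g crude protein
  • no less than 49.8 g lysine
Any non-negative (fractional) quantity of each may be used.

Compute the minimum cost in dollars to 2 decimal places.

$1.10

Let x1 = kg of soybean meal, x2 = kg of cottonseed meal, x3 = kg of sunflower meal.
Minimise 0.64x1 + 0.42x2 + 0.23x3 subject to:
  6.9x1 + 10.8x2 + 10.7x3 ≥ 13.1   (phosphorus)
  416x1 + 390x2 + 330x3 ≥ 1040   (crude protein)
  29.1x1 + 18.3x2 + 10.4x3 ≥ 49.8   (lysine)
  x1, x2, x3 ≥ 0.
The minimum-cost mix takes nothing from cottonseed meal — only soybean meal, sunflower meal. There the crude protein and lysine constraints are tight.
Solving gives x1 = 1.065, x3 = 1.809.
Hence cost = 0.64·1.065 + 0.23·1.809 = $1.0977.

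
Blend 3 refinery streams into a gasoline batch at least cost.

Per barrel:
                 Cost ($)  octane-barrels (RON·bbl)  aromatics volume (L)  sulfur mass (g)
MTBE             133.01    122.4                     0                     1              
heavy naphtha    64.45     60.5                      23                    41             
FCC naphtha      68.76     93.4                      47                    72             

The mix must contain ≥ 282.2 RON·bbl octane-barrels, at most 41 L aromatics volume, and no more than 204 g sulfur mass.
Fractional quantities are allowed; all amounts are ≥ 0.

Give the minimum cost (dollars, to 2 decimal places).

$278.10

Set it up as a linear program. Let x1 = barrels of MTBE, x2 = barrels of heavy naphtha, x3 = barrels of FCC naphtha.
min 133.01x1 + 64.45x2 + 68.76x3 subject to:
  122.4x1 + 60.5x2 + 93.4x3 ≥ 282.2   (octane-barrels)
  23x2 + 47x3 ≤ 41   (aromatics volume)
  1x1 + 41x2 + 72x3 ≤ 204   (sulfur mass)
  x1, x2, x3 ≥ 0.
The cheapest feasible vertex uses only MTBE, FCC naphtha; heavy naphtha is not used. The octane-barrels and aromatics volume requirements are met with equality.
That vertex is x1 = 1.639897, x3 = 0.8723404.
Cost = 133.01·1.639897 + 68.76·0.8723404 = 278.1048.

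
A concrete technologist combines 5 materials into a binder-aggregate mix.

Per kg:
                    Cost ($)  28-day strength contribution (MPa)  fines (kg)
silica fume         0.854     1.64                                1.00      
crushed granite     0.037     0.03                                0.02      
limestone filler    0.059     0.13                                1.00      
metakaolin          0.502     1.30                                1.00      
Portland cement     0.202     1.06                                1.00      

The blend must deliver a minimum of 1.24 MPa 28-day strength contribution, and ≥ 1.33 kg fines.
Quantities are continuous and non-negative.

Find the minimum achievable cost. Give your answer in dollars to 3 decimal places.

Set it up as a linear program. Let x1 = kg of silica fume, x2 = kg of crushed granite, x3 = kg of limestone filler, x4 = kg of metakaolin, x5 = kg of Portland cement.
min 0.854x1 + 0.037x2 + 0.059x3 + 0.502x4 + 0.202x5 s.t.:
  1.64x1 + 0.03x2 + 0.13x3 + 1.3x4 + 1.06x5 ≥ 1.24   (28-day strength contribution)
  1x1 + 0.02x2 + 1x3 + 1x4 + 1x5 ≥ 1.33   (fines)
  x1, x2, x3, x4, x5 ≥ 0.
The minimum-cost mix takes nothing from silica fume, crushed granite, metakaolin — only limestone filler, Portland cement. There the 28-day strength contribution and fines constraints are tight.
So limestone filler = 0.18258 kg, Portland cement = 1.1474 kg.
Cost = 0.059·0.18258 + 0.202·1.1474 = 0.24255.

$0.243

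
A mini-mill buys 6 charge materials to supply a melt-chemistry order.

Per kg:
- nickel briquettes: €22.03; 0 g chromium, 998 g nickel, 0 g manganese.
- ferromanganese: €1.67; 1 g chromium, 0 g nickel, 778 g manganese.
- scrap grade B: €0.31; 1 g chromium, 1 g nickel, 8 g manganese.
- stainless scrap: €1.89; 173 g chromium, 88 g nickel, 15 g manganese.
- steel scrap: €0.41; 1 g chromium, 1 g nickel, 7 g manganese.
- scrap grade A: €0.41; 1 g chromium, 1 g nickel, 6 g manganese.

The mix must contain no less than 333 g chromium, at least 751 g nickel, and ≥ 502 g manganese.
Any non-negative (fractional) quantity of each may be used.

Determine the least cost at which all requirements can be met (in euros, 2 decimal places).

Treat it as an LP. Let x1 = kg of nickel briquettes, x2 = kg of ferromanganese, x3 = kg of scrap grade B, x4 = kg of stainless scrap, x5 = kg of steel scrap, x6 = kg of scrap grade A.
Minimize 22.03x1 + 1.67x2 + 0.31x3 + 1.89x4 + 0.41x5 + 0.41x6 s.t.:
  1x2 + 1x3 + 173x4 + 1x5 + 1x6 ≥ 333   (chromium)
  998x1 + 1x3 + 88x4 + 1x5 + 1x6 ≥ 751   (nickel)
  778x2 + 8x3 + 15x4 + 7x5 + 6x6 ≥ 502   (manganese)
  x1, x2, x3, x4, x5, x6 ≥ 0.
The optimal basis is {ferromanganese, stainless scrap}; nickel briquettes, scrap grade B, steel scrap, scrap grade A drop out. The nickel and manganese requirements are met with equality.
So ferromanganese = 0.4807 kg, stainless scrap = 8.534 kg.
Total cost: 1.67·0.4807 + 1.89·8.534 = 16.9320.

€16.93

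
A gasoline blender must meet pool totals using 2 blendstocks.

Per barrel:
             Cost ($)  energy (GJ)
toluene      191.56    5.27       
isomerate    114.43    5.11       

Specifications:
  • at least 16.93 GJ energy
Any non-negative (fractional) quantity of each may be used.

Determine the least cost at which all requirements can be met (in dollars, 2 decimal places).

$379.12

Let x1 = barrels of toluene, x2 = barrels of isomerate.
Minimize 191.56x1 + 114.43x2 s.t.:
  5.27x1 + 5.11x2 ≥ 16.93   (energy)
  x1, x2 ≥ 0.
The minimum-cost mix takes nothing from toluene — only isomerate. There the energy constraint is tight.
Solving gives x2 = 3.3131.
Total cost: 114.43·3.3131 = 379.1180.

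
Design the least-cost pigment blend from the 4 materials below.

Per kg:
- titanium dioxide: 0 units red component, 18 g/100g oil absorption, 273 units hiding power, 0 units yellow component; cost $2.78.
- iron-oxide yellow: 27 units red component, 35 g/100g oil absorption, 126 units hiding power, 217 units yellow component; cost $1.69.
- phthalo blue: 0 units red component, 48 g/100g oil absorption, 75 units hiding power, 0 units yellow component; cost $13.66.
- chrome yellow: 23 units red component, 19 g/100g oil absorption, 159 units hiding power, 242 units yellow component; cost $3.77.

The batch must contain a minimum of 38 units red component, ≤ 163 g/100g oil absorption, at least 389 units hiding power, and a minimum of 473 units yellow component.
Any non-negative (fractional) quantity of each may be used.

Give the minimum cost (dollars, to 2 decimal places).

Let x1 = kg of titanium dioxide, x2 = kg of iron-oxide yellow, x3 = kg of phthalo blue, x4 = kg of chrome yellow.
min 2.78x1 + 1.69x2 + 13.66x3 + 3.77x4 subject to:
  27x2 + 23x4 ≥ 38   (red component)
  18x1 + 35x2 + 48x3 + 19x4 ≤ 163   (oil absorption)
  273x1 + 126x2 + 75x3 + 159x4 ≥ 389   (hiding power)
  217x2 + 242x4 ≥ 473   (yellow component)
  x1, x2, x3, x4 ≥ 0.
The optimal basis is {titanium dioxide, iron-oxide yellow}; phthalo blue, chrome yellow drop out. Binding constraints: hiding power and yellow component.
Optimal quantities: titanium dioxide = 0.4189 kg, iron-oxide yellow = 2.18 kg.
Cost = 2.78·0.4189 + 1.69·2.18 = 4.8487.

$4.85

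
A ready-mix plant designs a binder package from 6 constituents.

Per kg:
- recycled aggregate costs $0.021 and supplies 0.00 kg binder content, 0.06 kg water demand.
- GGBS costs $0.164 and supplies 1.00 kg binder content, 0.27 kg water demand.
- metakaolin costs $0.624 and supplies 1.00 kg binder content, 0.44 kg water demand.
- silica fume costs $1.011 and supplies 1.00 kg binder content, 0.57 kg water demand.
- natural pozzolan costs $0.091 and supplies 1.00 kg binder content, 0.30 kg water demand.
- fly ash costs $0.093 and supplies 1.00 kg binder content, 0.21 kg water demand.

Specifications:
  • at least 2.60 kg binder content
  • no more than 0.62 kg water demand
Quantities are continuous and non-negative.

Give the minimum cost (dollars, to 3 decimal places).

$0.240

This is a linear program. Let x1 = kg of recycled aggregate, x2 = kg of GGBS, x3 = kg of metakaolin, x4 = kg of silica fume, x5 = kg of natural pozzolan, x6 = kg of fly ash.
Minimize 0.021x1 + 0.164x2 + 0.624x3 + 1.011x4 + 0.091x5 + 0.093x6 with:
  1x2 + 1x3 + 1x4 + 1x5 + 1x6 ≥ 2.6   (binder content)
  0.06x1 + 0.27x2 + 0.44x3 + 0.57x4 + 0.3x5 + 0.21x6 ≤ 0.62   (water demand)
  x1, x2, x3, x4, x5, x6 ≥ 0.
The cheapest feasible vertex uses only natural pozzolan, fly ash; recycled aggregate, GGBS, metakaolin, silica fume are not used. The binder content and water demand requirements are met with equality.
Solving gives x5 = 0.8222, x6 = 1.778.
Objective = 0.091·0.8222 + 0.093·1.778 = 0.24017.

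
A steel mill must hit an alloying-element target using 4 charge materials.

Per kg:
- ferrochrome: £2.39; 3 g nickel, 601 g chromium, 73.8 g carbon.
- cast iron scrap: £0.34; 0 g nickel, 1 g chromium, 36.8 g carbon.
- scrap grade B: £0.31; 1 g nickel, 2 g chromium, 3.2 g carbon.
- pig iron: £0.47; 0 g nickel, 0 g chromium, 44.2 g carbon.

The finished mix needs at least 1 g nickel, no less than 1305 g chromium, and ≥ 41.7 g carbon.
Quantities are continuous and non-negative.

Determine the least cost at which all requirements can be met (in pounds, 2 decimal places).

£5.19

Set it up as a linear program. Let x1 = kg of ferrochrome, x2 = kg of cast iron scrap, x3 = kg of scrap grade B, x4 = kg of pig iron.
min 2.39x1 + 0.34x2 + 0.31x3 + 0.47x4 with:
  3x1 + 1x3 ≥ 1   (nickel)
  601x1 + 1x2 + 2x3 ≥ 1305   (chromium)
  73.8x1 + 36.8x2 + 3.2x3 + 44.2x4 ≥ 41.7   (carbon)
  x1, x2, x3, x4 ≥ 0.
The optimal basis is {ferrochrome}; cast iron scrap, scrap grade B, pig iron drop out. The chromium requirement is met with equality.
So ferrochrome = 2.171 kg.
Total cost: 2.39·2.171 = 5.1887.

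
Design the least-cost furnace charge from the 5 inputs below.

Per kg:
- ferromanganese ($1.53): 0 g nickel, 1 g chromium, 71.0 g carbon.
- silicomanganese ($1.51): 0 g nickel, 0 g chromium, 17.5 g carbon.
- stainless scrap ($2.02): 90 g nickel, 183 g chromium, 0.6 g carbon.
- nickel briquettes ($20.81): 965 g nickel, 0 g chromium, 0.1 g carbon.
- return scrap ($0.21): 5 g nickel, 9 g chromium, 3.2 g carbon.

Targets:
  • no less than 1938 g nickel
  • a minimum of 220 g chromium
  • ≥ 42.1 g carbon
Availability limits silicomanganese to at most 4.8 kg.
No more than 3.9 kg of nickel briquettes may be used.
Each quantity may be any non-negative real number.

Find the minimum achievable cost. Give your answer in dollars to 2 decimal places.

$42.78

Let x1 = kg of ferromanganese, x2 = kg of silicomanganese, x3 = kg of stainless scrap, x4 = kg of nickel briquettes, x5 = kg of return scrap.
Minimize 1.53x1 + 1.51x2 + 2.02x3 + 20.81x4 + 0.21x5 s.t.:
  90x3 + 965x4 + 5x5 ≥ 1938   (nickel)
  1x1 + 183x3 + 9x5 ≥ 220   (chromium)
  71x1 + 17.5x2 + 0.6x3 + 0.1x4 + 3.2x5 ≥ 42.1   (carbon)
  x2 ≤ 4.8
  x4 ≤ 3.9
  x1, x2, x3, x4, x5 ≥ 0.
At the optimum only ferromanganese, stainless scrap, nickel briquettes are positive (silicomanganese, return scrap = 0). The nickel, chromium, carbon requirements are met with equality.
That vertex is x1 = 0.58015, x3 = 1.199, x4 = 1.8965.
Cost = 1.53·0.58015 + 2.02·1.199 + 20.81·1.8965 = 42.7758.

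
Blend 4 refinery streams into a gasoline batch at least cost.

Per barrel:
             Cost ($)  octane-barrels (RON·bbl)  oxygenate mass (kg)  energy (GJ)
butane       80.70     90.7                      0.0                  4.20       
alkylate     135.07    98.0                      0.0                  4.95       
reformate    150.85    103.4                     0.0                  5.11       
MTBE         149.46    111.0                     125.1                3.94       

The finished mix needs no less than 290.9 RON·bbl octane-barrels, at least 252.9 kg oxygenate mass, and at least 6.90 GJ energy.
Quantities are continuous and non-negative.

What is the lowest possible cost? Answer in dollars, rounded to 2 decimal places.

Treat it as an LP. Let x1 = barrels of butane, x2 = barrels of alkylate, x3 = barrels of reformate, x4 = barrels of MTBE.
min 80.7x1 + 135.07x2 + 150.85x3 + 149.46x4 with:
  90.7x1 + 98x2 + 103.4x3 + 111x4 ≥ 290.9   (octane-barrels)
  125.1x4 ≥ 252.9   (oxygenate mass)
  4.2x1 + 4.95x2 + 5.11x3 + 3.94x4 ≥ 6.9   (energy)
  x1, x2, x3, x4 ≥ 0.
The minimum-cost mix takes nothing from alkylate, reformate — only butane, MTBE. There the octane-barrels and oxygenate mass constraints are tight.
That vertex is x1 = 0.73323, x4 = 2.0216.
Objective = 80.7·0.73323 + 149.46·2.0216 = 361.3200.

$361.32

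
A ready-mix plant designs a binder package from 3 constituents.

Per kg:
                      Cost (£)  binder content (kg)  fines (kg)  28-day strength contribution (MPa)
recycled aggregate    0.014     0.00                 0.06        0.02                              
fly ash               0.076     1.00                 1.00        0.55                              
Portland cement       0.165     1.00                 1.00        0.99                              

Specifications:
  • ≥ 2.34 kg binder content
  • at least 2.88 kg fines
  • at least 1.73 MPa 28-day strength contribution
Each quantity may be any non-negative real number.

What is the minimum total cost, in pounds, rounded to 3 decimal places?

Set it up as a linear program. Let x1 = kg of recycled aggregate, x2 = kg of fly ash, x3 = kg of Portland cement.
Minimise 0.014x1 + 0.076x2 + 0.165x3 with:
  1x2 + 1x3 ≥ 2.34   (binder content)
  0.06x1 + 1x2 + 1x3 ≥ 2.88   (fines)
  0.02x1 + 0.55x2 + 0.99x3 ≥ 1.73   (28-day strength contribution)
  x1, x2, x3 ≥ 0.
The optimal basis is {fly ash}; recycled aggregate, Portland cement drop out. There the 28-day strength contribution constraint is tight.
That vertex is x2 = 3.145.
Cost = 0.076·3.145 = 0.23902.

£0.239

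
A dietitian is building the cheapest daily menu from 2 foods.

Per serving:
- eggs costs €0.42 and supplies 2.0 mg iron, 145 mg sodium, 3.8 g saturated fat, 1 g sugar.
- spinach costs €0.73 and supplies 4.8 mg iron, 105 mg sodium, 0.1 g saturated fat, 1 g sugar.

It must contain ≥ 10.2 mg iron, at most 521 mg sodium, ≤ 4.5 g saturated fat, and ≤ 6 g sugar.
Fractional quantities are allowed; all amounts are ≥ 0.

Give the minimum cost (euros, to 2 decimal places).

€1.55

Set it up as a linear program. Let x1 = servings of eggs, x2 = servings of spinach.
Minimise 0.42x1 + 0.73x2 with:
  2x1 + 4.8x2 ≥ 10.2   (iron)
  145x1 + 105x2 ≤ 521   (sodium)
  3.8x1 + 0.1x2 ≤ 4.5   (saturated fat)
  1x1 + 1x2 ≤ 6   (sugar)
  x1, x2 ≥ 0.
The optimal basis is {spinach}; eggs drops out. Binding constraint: iron.
So spinach = 2.125 servings.
Cost = 0.73·2.125 = 1.5513.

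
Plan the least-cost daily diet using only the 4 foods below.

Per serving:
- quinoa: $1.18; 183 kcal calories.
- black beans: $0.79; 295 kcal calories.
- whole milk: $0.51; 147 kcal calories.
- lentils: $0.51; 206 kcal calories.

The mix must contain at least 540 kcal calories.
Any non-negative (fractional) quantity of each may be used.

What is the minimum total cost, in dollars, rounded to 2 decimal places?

Let x1 = servings of quinoa, x2 = servings of black beans, x3 = servings of whole milk, x4 = servings of lentils.
Minimise 1.18x1 + 0.79x2 + 0.51x3 + 0.51x4 s.t.:
  183x1 + 295x2 + 147x3 + 206x4 ≥ 540   (calories)
  x1, x2, x3, x4 ≥ 0.
The minimum-cost mix takes nothing from quinoa, black beans, whole milk — only lentils. Binding constraint: calories.
That vertex is x4 = 2.621.
Cost = 0.51·2.621 = 1.3367.

$1.34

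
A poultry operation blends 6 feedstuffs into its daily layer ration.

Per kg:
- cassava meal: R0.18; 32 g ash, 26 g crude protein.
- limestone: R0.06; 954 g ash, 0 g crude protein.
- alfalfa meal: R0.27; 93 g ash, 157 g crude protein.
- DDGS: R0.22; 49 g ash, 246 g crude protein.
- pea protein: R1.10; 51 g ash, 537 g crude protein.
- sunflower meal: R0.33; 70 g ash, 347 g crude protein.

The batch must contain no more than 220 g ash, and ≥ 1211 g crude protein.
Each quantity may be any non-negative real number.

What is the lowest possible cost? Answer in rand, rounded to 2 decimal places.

R1.32

Let x1 = kg of cassava meal, x2 = kg of limestone, x3 = kg of alfalfa meal, x4 = kg of DDGS, x5 = kg of pea protein, x6 = kg of sunflower meal.
min 0.18x1 + 0.06x2 + 0.27x3 + 0.22x4 + 1.1x5 + 0.33x6 with:
  32x1 + 954x2 + 93x3 + 49x4 + 51x5 + 70x6 ≤ 220   (ash)
  26x1 + 157x3 + 246x4 + 537x5 + 347x6 ≥ 1211   (crude protein)
  x1, x2, x3, x4, x5, x6 ≥ 0.
The optimal basis is {DDGS, pea protein}; cassava meal, limestone, alfalfa meal, sunflower meal drop out. There the ash and crude protein constraints are tight.
That vertex is x4 = 4.095, x5 = 0.3791.
Total cost: 0.22·4.095 + 1.1·0.3791 = 1.3179.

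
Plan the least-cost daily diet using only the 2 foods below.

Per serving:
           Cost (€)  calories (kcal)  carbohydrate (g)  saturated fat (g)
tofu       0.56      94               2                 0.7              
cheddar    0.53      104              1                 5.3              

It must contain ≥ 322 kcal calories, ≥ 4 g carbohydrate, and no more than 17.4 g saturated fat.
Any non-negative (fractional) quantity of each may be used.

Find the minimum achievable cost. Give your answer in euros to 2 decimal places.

€1.71

Treat it as an LP. Let x1 = servings of tofu, x2 = servings of cheddar.
Minimise 0.56x1 + 0.53x2 s.t.:
  94x1 + 104x2 ≥ 322   (calories)
  2x1 + 1x2 ≥ 4   (carbohydrate)
  0.7x1 + 5.3x2 ≤ 17.4   (saturated fat)
  x1, x2 ≥ 0.
Both inputs are positive at the optimum. Binding constraints: calories and carbohydrate.
Solving gives x1 = 0.8246, x2 = 2.351.
Total cost: 0.56·0.8246 + 0.53·2.351 = 1.7078.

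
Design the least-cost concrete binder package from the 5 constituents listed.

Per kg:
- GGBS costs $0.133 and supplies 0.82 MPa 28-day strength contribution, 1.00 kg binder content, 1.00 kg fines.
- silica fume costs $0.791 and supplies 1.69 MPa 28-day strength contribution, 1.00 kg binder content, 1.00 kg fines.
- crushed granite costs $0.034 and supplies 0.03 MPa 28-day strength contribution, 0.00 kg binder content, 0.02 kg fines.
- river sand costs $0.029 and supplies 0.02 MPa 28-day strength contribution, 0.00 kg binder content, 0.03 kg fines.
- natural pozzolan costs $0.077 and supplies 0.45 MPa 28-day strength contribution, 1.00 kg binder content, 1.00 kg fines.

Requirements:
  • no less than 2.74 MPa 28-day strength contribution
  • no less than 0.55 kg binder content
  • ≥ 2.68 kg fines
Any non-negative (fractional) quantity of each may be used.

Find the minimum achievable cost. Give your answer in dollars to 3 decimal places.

$0.444

Let x1 = kg of GGBS, x2 = kg of silica fume, x3 = kg of crushed granite, x4 = kg of river sand, x5 = kg of natural pozzolan.
Minimize 0.133x1 + 0.791x2 + 0.034x3 + 0.029x4 + 0.077x5 subject to:
  0.82x1 + 1.69x2 + 0.03x3 + 0.02x4 + 0.45x5 ≥ 2.74   (28-day strength contribution)
  1x1 + 1x2 + 1x5 ≥ 0.55   (binder content)
  1x1 + 1x2 + 0.02x3 + 0.03x4 + 1x5 ≥ 2.68   (fines)
  x1, x2, x3, x4, x5 ≥ 0.
At the optimum only GGBS is positive (silica fume, crushed granite, river sand, natural pozzolan = 0). There the 28-day strength contribution constraint is tight.
Solving gives x1 = 3.341.
Objective = 0.133·3.341 = 0.44435.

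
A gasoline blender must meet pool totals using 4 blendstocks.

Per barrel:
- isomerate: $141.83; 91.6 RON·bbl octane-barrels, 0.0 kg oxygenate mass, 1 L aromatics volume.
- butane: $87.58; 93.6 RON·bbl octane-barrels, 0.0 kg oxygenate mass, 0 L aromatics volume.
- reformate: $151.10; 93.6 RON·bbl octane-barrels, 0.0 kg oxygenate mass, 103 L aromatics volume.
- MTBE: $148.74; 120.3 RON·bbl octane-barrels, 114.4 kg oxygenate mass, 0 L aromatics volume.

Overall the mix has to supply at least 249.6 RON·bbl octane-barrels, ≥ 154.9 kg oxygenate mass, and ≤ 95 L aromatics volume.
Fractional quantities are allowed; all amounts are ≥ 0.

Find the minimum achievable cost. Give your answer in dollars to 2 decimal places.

Let x1 = barrels of isomerate, x2 = barrels of butane, x3 = barrels of reformate, x4 = barrels of MTBE.
Minimize 141.83x1 + 87.58x2 + 151.1x3 + 148.74x4 s.t.:
  91.6x1 + 93.6x2 + 93.6x3 + 120.3x4 ≥ 249.6   (octane-barrels)
  114.4x4 ≥ 154.9   (oxygenate mass)
  1x1 + 103x3 ≤ 95   (aromatics volume)
  x1, x2, x3, x4 ≥ 0.
The cheapest feasible vertex uses only butane, MTBE; isomerate, reformate are not used. Binding constraints: octane-barrels and oxygenate mass.
Solving gives x2 = 0.9264, x4 = 1.354.
Cost = 87.58·0.9264 + 148.74·1.354 = 282.5281.

$282.53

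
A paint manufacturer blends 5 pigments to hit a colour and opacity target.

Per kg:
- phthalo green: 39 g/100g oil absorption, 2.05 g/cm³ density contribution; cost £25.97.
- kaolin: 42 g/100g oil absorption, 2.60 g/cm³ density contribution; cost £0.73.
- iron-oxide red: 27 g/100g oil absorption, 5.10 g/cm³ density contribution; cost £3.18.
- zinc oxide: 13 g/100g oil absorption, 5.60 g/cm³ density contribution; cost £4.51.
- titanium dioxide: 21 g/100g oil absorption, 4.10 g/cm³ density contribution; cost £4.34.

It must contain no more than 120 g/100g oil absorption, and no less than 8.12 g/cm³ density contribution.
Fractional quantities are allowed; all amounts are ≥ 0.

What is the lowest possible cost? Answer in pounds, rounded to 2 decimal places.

Let x1 = kg of phthalo green, x2 = kg of kaolin, x3 = kg of iron-oxide red, x4 = kg of zinc oxide, x5 = kg of titanium dioxide.
Minimize 25.97x1 + 0.73x2 + 3.18x3 + 4.51x4 + 4.34x5 with:
  39x1 + 42x2 + 27x3 + 13x4 + 21x5 ≤ 120   (oil absorption)
  2.05x1 + 2.6x2 + 5.1x3 + 5.6x4 + 4.1x5 ≥ 8.12   (density contribution)
  x1, x2, x3, x4, x5 ≥ 0.
The cheapest feasible vertex uses only kaolin, iron-oxide red; phthalo green, zinc oxide, titanium dioxide are not used. Binding constraints: oil absorption and density contribution.
Solving gives x2 = 2.728, x3 = 0.2017.
Objective = 0.73·2.728 + 3.18·0.2017 = 2.6328.

£2.63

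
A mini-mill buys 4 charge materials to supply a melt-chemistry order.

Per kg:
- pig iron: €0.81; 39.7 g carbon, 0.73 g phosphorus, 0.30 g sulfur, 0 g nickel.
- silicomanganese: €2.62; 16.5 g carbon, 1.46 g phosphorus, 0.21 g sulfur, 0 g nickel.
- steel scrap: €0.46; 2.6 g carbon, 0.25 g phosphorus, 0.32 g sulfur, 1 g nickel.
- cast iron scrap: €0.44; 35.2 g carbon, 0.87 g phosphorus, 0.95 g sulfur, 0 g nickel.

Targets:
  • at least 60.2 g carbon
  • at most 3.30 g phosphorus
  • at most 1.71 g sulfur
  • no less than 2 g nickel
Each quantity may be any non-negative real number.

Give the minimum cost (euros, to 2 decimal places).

Set it up as a linear program. Let x1 = kg of pig iron, x2 = kg of silicomanganese, x3 = kg of steel scrap, x4 = kg of cast iron scrap.
min 0.81x1 + 2.62x2 + 0.46x3 + 0.44x4 subject to:
  39.7x1 + 16.5x2 + 2.6x3 + 35.2x4 ≥ 60.2   (carbon)
  0.73x1 + 1.46x2 + 0.25x3 + 0.87x4 ≤ 3.3   (phosphorus)
  0.3x1 + 0.21x2 + 0.32x3 + 0.95x4 ≤ 1.71   (sulfur)
  1x3 ≥ 2   (nickel)
  x1, x2, x3, x4 ≥ 0.
At the optimum only pig iron, steel scrap, cast iron scrap are positive (silicomanganese = 0). There the carbon, sulfur, nickel constraints are tight.
Optimal quantities: pig iron = 0.5371 kg, steel scrap = 2 kg, cast iron scrap = 0.9567 kg.
Hence cost = 0.81·0.5371 + 0.46·2 + 0.44·0.9567 = €1.7760.

€1.78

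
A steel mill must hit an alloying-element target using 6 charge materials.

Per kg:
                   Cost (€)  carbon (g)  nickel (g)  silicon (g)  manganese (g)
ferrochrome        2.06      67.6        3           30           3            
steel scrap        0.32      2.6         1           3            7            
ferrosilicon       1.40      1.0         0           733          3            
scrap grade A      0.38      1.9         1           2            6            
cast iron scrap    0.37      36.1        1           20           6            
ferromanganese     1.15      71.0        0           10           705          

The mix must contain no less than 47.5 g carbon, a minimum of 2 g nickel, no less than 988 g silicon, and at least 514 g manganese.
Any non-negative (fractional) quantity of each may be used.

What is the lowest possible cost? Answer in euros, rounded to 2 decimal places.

€3.31

Let x1 = kg of ferrochrome, x2 = kg of steel scrap, x3 = kg of ferrosilicon, x4 = kg of scrap grade A, x5 = kg of cast iron scrap, x6 = kg of ferromanganese.
min 2.06x1 + 0.32x2 + 1.4x3 + 0.38x4 + 0.37x5 + 1.15x6 subject to:
  67.6x1 + 2.6x2 + 1x3 + 1.9x4 + 36.1x5 + 71x6 ≥ 47.5   (carbon)
  3x1 + 1x2 + 1x4 + 1x5 ≥ 2   (nickel)
  30x1 + 3x2 + 733x3 + 2x4 + 20x5 + 10x6 ≥ 988   (silicon)
  3x1 + 7x2 + 3x3 + 6x4 + 6x5 + 705x6 ≥ 514   (manganese)
  x1, x2, x3, x4, x5, x6 ≥ 0.
The optimal basis is {steel scrap, ferrosilicon, ferromanganese}; ferrochrome, scrap grade A, cast iron scrap drop out. There the nickel, silicon, manganese constraints are tight.
Optimal quantities: steel scrap = 2 kg, ferrosilicon = 1.33 kg, ferromanganese = 0.7036 kg.
Total cost: 0.32·2 + 1.4·1.33 + 1.15·0.7036 = 3.3111.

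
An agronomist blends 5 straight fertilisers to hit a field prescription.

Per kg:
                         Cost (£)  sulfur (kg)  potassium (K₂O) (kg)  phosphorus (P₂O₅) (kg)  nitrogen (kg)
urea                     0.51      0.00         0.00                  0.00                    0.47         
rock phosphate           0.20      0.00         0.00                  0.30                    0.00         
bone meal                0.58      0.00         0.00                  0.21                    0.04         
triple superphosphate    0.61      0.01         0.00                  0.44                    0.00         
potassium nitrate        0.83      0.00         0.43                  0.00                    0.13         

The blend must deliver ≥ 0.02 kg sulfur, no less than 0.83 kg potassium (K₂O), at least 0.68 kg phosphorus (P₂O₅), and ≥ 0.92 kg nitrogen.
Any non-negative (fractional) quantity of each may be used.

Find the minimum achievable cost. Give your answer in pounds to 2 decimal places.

£3.55

This is a linear program. Let x1 = kg of urea, x2 = kg of rock phosphate, x3 = kg of bone meal, x4 = kg of triple superphosphate, x5 = kg of potassium nitrate.
Minimise 0.51x1 + 0.2x2 + 0.58x3 + 0.61x4 + 0.83x5 with:
  0.01x4 ≥ 0.02   (sulfur)
  0.43x5 ≥ 0.83   (potassium (K₂O))
  0.3x2 + 0.21x3 + 0.44x4 ≥ 0.68   (phosphorus (P₂O₅))
  0.47x1 + 0.04x3 + 0.13x5 ≥ 0.92   (nitrogen)
  x1, x2, x3, x4, x5 ≥ 0.
The minimum-cost mix takes nothing from rock phosphate, bone meal — only urea, triple superphosphate, potassium nitrate. Binding constraints: sulfur, potassium (K₂O), nitrogen.
So urea = 1.424 kg, triple superphosphate = 2 kg, potassium nitrate = 1.93 kg.
Cost = 0.51·1.424 + 0.61·2 + 0.83·1.93 = 3.5481.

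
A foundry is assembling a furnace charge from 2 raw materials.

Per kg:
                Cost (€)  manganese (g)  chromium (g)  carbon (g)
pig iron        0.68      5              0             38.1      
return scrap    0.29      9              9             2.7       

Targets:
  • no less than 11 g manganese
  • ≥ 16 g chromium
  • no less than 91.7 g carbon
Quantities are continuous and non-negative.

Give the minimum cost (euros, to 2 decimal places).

Treat it as an LP. Let x1 = kg of pig iron, x2 = kg of return scrap.
min 0.68x1 + 0.29x2 subject to:
  5x1 + 9x2 ≥ 11   (manganese)
  9x2 ≥ 16   (chromium)
  38.1x1 + 2.7x2 ≥ 91.7   (carbon)
  x1, x2 ≥ 0.
Both inputs are positive at the optimum. There the chromium and carbon constraints are tight.
Solving gives x1 = 2.281, x2 = 1.778.
Total cost: 0.68·2.281 + 0.29·1.778 = 2.0667.

€2.07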